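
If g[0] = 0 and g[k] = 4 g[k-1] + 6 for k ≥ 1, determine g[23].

140737488355326

The fixed point is 6/(1 - 4) = -2, so g[k] + 2 = 4(g[k-1] + 2).
Hence g[k] = 2·4^k - 2.
g[23] = 2·4^{23} - 2 = 2·70368744177664 - 2 = 140737488355326.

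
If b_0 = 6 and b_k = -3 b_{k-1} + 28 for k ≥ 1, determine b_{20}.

The fixed point is 28/(1 + 3) = 7, so b_k - 7 = -3(b_{k-1} - 7).
Hence b_k = -1·(-3)^k + 7.
b_{20} = -1·(-3)^{20} + 7 = -1·3486784401 + 7 = -3486784394.

-3486784394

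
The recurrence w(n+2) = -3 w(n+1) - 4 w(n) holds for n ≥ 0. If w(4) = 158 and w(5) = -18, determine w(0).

Rearranging, w(n-2) = (w(n) + 3 w(n-1)) / -4.
w(3) = (-18 + 3·158) / -4 = 456/-4 = -114
w(2) = (158 + 3·(-114)) / -4 = -184/-4 = 46
w(1) = (-114 + 3·46) / -4 = 24/-4 = -6
w(0) = (46 + 3·(-6)) / -4 = 28/-4 = -7

-7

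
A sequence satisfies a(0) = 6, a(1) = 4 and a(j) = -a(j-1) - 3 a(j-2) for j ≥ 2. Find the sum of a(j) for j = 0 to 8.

132

a(2) = -4 - 3*6 = -22
a(3) = -(-22) - 3*4 = 10
a(4) = -10 - 3*(-22) = 56
a(5) = -56 - 3*10 = -86
a(6) = -(-86) - 3*56 = -82
a(7) = -(-82) - 3*(-86) = 340
a(8) = -340 - 3*(-82) = -94
Sum = 6 + 4 + (-22) + 10 + 56 + (-86) + (-82) + 340 + (-94) = 132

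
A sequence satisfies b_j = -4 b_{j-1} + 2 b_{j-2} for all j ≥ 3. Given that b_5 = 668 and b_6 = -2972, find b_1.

Rearranging, b_{j-2} = (b_j + 4 b_{j-1}) / 2.
b_4 = (-2972 + 4*668) / 2 = -300/2 = -150
b_3 = (668 + 4*(-150)) / 2 = 68/2 = 34
b_2 = (-150 + 4*34) / 2 = -14/2 = -7
b_1 = (34 + 4*(-7)) / 2 = 6/2 = 3

3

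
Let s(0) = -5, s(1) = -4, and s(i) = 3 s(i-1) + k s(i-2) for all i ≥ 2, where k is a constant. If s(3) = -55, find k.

s(2) = -12 - 5k
s(3) = -36 - 19k
So -36 - 19k = -55, giving k = 1.

1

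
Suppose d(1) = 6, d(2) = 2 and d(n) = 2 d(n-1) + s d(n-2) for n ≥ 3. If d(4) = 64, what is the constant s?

4

d(3) = 4 + 6s
d(4) = 8 + 14s
So 8 + 14s = 64, giving s = 4.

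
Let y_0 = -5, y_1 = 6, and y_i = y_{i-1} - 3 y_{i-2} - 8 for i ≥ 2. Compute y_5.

-29

y_2 = 6 - 3*(-5) - 8 = 13
y_3 = 13 - 3*6 - 8 = -13
y_4 = (-13) - 3*13 - 8 = -60
y_5 = (-60) - 3*(-13) - 8 = -29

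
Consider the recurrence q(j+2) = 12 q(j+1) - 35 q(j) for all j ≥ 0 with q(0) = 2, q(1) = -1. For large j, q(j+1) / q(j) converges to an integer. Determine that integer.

7

The characteristic equation is r^2 - 12r + 35 = 0, which factors as (r - 7)(r - 5) = 0.
So the roots are 7 and 5. Since |7| > |5| and the coefficient of 7^j is non-zero, the ratio tends to 7.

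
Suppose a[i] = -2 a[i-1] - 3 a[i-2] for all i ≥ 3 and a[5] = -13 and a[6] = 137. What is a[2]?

Rearranging, a[i-2] = (a[i] + 2 a[i-1]) / -3.
a[4] = (137 + 2*(-13)) / -3 = 111/-3 = -37
a[3] = (-13 + 2*(-37)) / -3 = -87/-3 = 29
a[2] = (-37 + 2*29) / -3 = 21/-3 = -7

-7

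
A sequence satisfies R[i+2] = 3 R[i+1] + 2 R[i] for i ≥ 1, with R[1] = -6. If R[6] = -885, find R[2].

-3

Let R[2] = y.
R[3] = -12 + 3y
R[4] = -36 + 11y
R[5] = -132 + 39y
R[6] = -468 + 139y
So -468 + 139y = -885, giving y = -3.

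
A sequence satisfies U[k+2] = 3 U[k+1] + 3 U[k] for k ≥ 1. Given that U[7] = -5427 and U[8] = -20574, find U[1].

Rearranging, U[k-2] = (U[k] - 3 U[k-1]) / 3.
U[6] = (-20574 - 3·(-5427)) / 3 = -4293/3 = -1431
U[5] = (-5427 - 3·(-1431)) / 3 = -1134/3 = -378
U[4] = (-1431 - 3·(-378)) / 3 = -297/3 = -99
U[3] = (-378 - 3·(-99)) / 3 = -81/3 = -27
U[2] = (-99 - 3·(-27)) / 3 = -18/3 = -6
U[1] = (-27 - 3·(-6)) / 3 = -9/3 = -3

-3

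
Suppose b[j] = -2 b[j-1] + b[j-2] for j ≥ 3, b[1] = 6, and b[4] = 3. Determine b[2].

3

Let b[2] = x.
b[3] = 6 - 2x
b[4] = -12 + 5x
So -12 + 5x = 3, giving x = 3.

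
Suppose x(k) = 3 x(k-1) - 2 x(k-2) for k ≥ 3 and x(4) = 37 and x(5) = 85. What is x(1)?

Rearranging, x(k-2) = (x(k) - 3 x(k-1)) / -2.
x(3) = (85 - 3*37) / -2 = -26/-2 = 13
x(2) = (37 - 3*13) / -2 = -2/-2 = 1
x(1) = (13 - 3*1) / -2 = 10/-2 = -5

-5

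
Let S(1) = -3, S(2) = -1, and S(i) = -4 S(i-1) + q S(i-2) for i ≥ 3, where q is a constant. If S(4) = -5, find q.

1

S(3) = 4 - 3q
S(4) = -16 + 11q
So -16 + 11q = -5, giving q = 1.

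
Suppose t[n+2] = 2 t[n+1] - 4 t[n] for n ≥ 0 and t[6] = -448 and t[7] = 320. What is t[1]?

Rearranging, t[n-2] = (t[n] - 2 t[n-1]) / -4.
t[5] = (320 - 2(-448)) / -4 = 1216/-4 = -304
t[4] = (-448 - 2(-304)) / -4 = 160/-4 = -40
t[3] = (-304 - 2(-40)) / -4 = -224/-4 = 56
t[2] = (-40 - 2(56)) / -4 = -152/-4 = 38
t[1] = (56 - 2(38)) / -4 = -20/-4 = 5

5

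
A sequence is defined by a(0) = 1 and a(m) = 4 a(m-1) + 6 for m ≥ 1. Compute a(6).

12286

a(1) = 4·1 + 6 = 10
a(2) = 4·10 + 6 = 46
a(3) = 4·46 + 6 = 190
a(4) = 4·190 + 6 = 766
a(5) = 4·766 + 6 = 3070
a(6) = 4·3070 + 6 = 12286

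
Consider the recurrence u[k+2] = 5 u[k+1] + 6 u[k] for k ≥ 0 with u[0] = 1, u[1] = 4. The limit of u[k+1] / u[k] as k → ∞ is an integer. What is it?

The characteristic equation is r^2 - 5r - 6 = 0, which factors as (r - 6)(r + 1) = 0.
So the roots are 6 and -1. Since |6| > |-1| and the coefficient of 6^k is non-zero, the ratio tends to 6.

6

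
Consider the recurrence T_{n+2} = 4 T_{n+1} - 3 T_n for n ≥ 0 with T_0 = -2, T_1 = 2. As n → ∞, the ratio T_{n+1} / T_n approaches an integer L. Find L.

The characteristic equation is r^2 - 4r + 3 = 0, which factors as (r - 3)(r - 1) = 0.
So the roots are 3 and 1. Since |3| > |1| and the coefficient of 3^n is non-zero, the ratio tends to 3.

3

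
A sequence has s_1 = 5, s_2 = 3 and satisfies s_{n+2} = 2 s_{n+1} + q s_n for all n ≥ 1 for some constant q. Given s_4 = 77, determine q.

5

s_3 = 6 + 5q
s_4 = 12 + 13q
So 12 + 13q = 77, giving q = 5.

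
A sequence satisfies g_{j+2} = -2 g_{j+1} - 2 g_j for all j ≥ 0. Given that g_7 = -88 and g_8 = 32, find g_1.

Rearranging, g_{j-2} = (g_j + 2 g_{j-1}) / -2.
g_6 = (32 + 2(-88)) / -2 = -144/-2 = 72
g_5 = (-88 + 2(72)) / -2 = 56/-2 = -28
g_4 = (72 + 2(-28)) / -2 = 16/-2 = -8
g_3 = (-28 + 2(-8)) / -2 = -44/-2 = 22
g_2 = (-8 + 2(22)) / -2 = 36/-2 = -18
g_1 = (22 + 2(-18)) / -2 = -14/-2 = 7

7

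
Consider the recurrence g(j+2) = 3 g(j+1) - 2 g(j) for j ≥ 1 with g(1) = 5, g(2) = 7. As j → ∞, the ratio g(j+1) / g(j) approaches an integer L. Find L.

2

The characteristic equation is r^2 - 3r + 2 = 0, which factors as (r - 2)(r - 1) = 0.
So the roots are 2 and 1. Since |2| > |1| and the coefficient of 2^j is non-zero, the ratio tends to 2.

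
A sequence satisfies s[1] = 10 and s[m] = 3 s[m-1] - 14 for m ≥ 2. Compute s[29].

68630377364890

The fixed point is -14/(1 - 3) = 7, so s[m] - 7 = 3(s[m-1] - 7).
Hence s[m] = 3·3^{m-1} + 7.
s[29] = 3·3^{28} + 7 = 3·22876792454961 + 7 = 68630377364890.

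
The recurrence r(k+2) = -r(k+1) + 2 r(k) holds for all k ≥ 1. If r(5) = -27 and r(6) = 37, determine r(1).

Rearranging, r(k-2) = (r(k) + r(k-1)) / 2.
r(4) = (37 + (-27)) / 2 = 10/2 = 5
r(3) = (-27 + 5) / 2 = -22/2 = -11
r(2) = (5 + (-11)) / 2 = -6/2 = -3
r(1) = (-11 + (-3)) / 2 = -14/2 = -7

-7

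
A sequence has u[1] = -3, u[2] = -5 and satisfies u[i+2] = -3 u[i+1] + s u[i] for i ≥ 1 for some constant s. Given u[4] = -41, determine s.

1

u[3] = 15 - 3s
u[4] = -45 + 4s
So -45 + 4s = -41, giving s = 1.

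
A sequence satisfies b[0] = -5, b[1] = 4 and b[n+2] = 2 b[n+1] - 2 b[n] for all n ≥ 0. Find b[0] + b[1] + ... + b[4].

65

b[2] = 2(4) - 2(-5) = 18
b[3] = 2(18) - 2(4) = 28
b[4] = 2(28) - 2(18) = 20
Sum = (-5) + 4 + 18 + 28 + 20 = 65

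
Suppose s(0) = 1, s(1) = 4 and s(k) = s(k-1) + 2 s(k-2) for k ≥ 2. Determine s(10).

1706

s(2) = 4 + 2(1) = 6
s(3) = 6 + 2(4) = 14
s(4) = 14 + 2(6) = 26
s(5) = 26 + 2(14) = 54
s(6) = 54 + 2(26) = 106
s(7) = 106 + 2(54) = 214
s(8) = 214 + 2(106) = 426
s(9) = 426 + 2(214) = 854
s(10) = 854 + 2(426) = 1706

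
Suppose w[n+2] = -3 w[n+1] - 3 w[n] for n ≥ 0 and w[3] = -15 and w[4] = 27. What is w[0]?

Rearranging, w[n-2] = (w[n] + 3 w[n-1]) / -3.
w[2] = (27 + 3·(-15)) / -3 = -18/-3 = 6
w[1] = (-15 + 3·6) / -3 = 3/-3 = -1
w[0] = (6 + 3·(-1)) / -3 = 3/-3 = -1

-1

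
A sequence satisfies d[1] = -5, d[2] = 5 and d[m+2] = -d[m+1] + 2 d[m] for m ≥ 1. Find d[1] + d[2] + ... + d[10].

d[3] = -5 + 2*(-5) = -15
d[4] = -(-15) + 2*5 = 25
d[5] = -25 + 2*(-15) = -55
d[6] = -(-55) + 2*25 = 105
d[7] = -105 + 2*(-55) = -215
d[8] = -(-215) + 2*105 = 425
d[9] = -425 + 2*(-215) = -855
d[10] = -(-855) + 2*425 = 1705
Sum = (-5) + 5 + (-15) + 25 + (-55) + 105 + (-215) + 425 + (-855) + 1705 = 1120

1120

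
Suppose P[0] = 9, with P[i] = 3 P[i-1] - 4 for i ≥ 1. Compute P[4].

P[1] = 3*9 - 4 = 23
P[2] = 3*23 - 4 = 65
P[3] = 3*65 - 4 = 191
P[4] = 3*191 - 4 = 569

569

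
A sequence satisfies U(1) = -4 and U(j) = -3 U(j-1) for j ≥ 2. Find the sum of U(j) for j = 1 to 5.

-244

U(2) = -3*(-4) = 12
U(3) = -3*12 = -36
U(4) = -3*(-36) = 108
U(5) = -3*108 = -324
Sum = (-4) + 12 + (-36) + 108 + (-324) = -244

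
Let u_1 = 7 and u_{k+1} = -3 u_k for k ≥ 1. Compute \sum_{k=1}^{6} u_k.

u_2 = -3(7) = -21
u_3 = -3(-21) = 63
u_4 = -3(63) = -189
u_5 = -3(-189) = 567
u_6 = -3(567) = -1701
Sum = 7 + (-21) + 63 + (-189) + 567 + (-1701) = -1274

-1274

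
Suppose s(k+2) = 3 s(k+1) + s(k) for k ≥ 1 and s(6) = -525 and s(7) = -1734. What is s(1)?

Rearranging, s(k-2) = s(k) - 3 s(k-1).
s(5) = -1734 - 3*(-525) = -159
s(4) = -525 - 3*(-159) = -48
s(3) = -159 - 3*(-48) = -15
s(2) = -48 - 3*(-15) = -3
s(1) = -15 - 3*(-3) = -6

-6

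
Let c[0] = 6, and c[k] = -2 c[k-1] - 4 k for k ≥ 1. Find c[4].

104

c[1] = -2·6 - 4 = -16
c[2] = -2·(-16) - 8 = 24
c[3] = -2·24 - 12 = -60
c[4] = -2·(-60) - 16 = 104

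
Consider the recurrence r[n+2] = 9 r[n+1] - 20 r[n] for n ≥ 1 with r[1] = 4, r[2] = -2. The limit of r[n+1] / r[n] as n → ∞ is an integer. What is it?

The characteristic equation is r^2 - 9r + 20 = 0, which factors as (r - 5)(r - 4) = 0.
So the roots are 5 and 4. Since |5| > |4| and the coefficient of 5^n is non-zero, the ratio tends to 5.

5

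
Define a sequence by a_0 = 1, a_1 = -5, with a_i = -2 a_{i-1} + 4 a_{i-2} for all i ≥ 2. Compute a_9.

-54272

a_2 = -2·(-5) + 4·1 = 14
a_3 = -2·14 + 4·(-5) = -48
a_4 = -2·(-48) + 4·14 = 152
a_5 = -2·152 + 4·(-48) = -496
a_6 = -2·(-496) + 4·152 = 1600
a_7 = -2·1600 + 4·(-496) = -5184
a_8 = -2·(-5184) + 4·1600 = 16768
a_9 = -2·16768 + 4·(-5184) = -54272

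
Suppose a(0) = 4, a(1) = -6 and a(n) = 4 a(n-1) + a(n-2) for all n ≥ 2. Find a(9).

a(2) = 4*(-6) + 4 = -20
a(3) = 4*(-20) + (-6) = -86
a(4) = 4*(-86) + (-20) = -364
a(5) = 4*(-364) + (-86) = -1542
a(6) = 4*(-1542) + (-364) = -6532
a(7) = 4*(-6532) + (-1542) = -27670
a(8) = 4*(-27670) + (-6532) = -117212
a(9) = 4*(-117212) + (-27670) = -496518

-496518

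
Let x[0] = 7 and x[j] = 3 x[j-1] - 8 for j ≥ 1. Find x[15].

43046725

The fixed point is -8/(1 - 3) = 4, so x[j] - 4 = 3(x[j-1] - 4).
Hence x[j] = 3·3^j + 4.
x[15] = 3·3^{15} + 4 = 3·14348907 + 4 = 43046725.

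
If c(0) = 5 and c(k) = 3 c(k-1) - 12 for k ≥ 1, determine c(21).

The fixed point is -12/(1 - 3) = 6, so c(k) - 6 = 3(c(k-1) - 6).
Hence c(k) = -1·3^k + 6.
c(21) = -1·3^{21} + 6 = -1·10460353203 + 6 = -10460353197.

-10460353197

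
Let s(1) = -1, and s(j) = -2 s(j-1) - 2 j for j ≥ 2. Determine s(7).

2

s(2) = -2(-1) - 4 = -2
s(3) = -2(-2) - 6 = -2
s(4) = -2(-2) - 8 = -4
s(5) = -2(-4) - 10 = -2
s(6) = -2(-2) - 12 = -8
s(7) = -2(-8) - 14 = 2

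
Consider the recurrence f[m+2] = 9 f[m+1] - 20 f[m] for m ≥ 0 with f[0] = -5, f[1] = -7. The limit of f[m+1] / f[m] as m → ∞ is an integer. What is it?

5

The characteristic equation is r^2 - 9r + 20 = 0, which factors as (r - 5)(r - 4) = 0.
So the roots are 5 and 4. Since |5| > |4| and the coefficient of 5^m is non-zero, the ratio tends to 5.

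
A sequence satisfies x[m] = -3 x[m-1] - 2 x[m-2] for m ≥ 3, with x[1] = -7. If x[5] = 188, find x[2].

Let x[2] = y.
x[3] = 14 - 3y
x[4] = -42 + 7y
x[5] = 98 - 15y
So 98 - 15y = 188, giving y = -6.

-6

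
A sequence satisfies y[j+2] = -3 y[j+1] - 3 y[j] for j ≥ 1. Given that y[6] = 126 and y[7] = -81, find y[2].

Rearranging, y[j-2] = (y[j] + 3 y[j-1]) / -3.
y[5] = (-81 + 3·126) / -3 = 297/-3 = -99
y[4] = (126 + 3·(-99)) / -3 = -171/-3 = 57
y[3] = (-99 + 3·57) / -3 = 72/-3 = -24
y[2] = (57 + 3·(-24)) / -3 = -15/-3 = 5

5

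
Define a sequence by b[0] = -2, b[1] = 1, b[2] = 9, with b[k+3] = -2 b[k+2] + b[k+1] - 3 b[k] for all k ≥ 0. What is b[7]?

b[3] = -2*9 + 1 - 3*(-2) = -11
b[4] = -2*(-11) + 9 - 3*1 = 28
b[5] = -2*28 + (-11) - 3*9 = -94
b[6] = -2*(-94) + 28 - 3*(-11) = 249
b[7] = -2*249 + (-94) - 3*28 = -676

-676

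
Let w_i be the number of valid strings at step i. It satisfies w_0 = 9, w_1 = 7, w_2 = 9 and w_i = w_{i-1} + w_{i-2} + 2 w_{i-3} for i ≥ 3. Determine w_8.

909

w_3 = 9 + 7 + 2*9 = 34
w_4 = 34 + 9 + 2*7 = 57
w_5 = 57 + 34 + 2*9 = 109
w_6 = 109 + 57 + 2*34 = 234
w_7 = 234 + 109 + 2*57 = 457
w_8 = 457 + 234 + 2*109 = 909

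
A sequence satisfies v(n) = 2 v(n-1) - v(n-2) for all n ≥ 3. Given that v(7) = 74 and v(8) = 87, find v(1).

-4

Rearranging, v(n-2) = -(v(n) - 2 v(n-1)).
v(6) = -(87 - 2·74) = 61
v(5) = -(74 - 2·61) = 48
v(4) = -(61 - 2·48) = 35
v(3) = -(48 - 2·35) = 22
v(2) = -(35 - 2·22) = 9
v(1) = -(22 - 2·9) = -4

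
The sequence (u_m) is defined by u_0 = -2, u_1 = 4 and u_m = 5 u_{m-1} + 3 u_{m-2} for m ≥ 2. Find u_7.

u_2 = 5*4 + 3*(-2) = 14
u_3 = 5*14 + 3*4 = 82
u_4 = 5*82 + 3*14 = 452
u_5 = 5*452 + 3*82 = 2506
u_6 = 5*2506 + 3*452 = 13886
u_7 = 5*13886 + 3*2506 = 76948

76948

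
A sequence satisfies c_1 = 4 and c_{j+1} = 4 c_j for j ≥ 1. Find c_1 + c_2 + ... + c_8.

c_2 = 4(4) = 16
c_3 = 4(16) = 64
c_4 = 4(64) = 256
c_5 = 4(256) = 1024
c_6 = 4(1024) = 4096
c_7 = 4(4096) = 16384
c_8 = 4(16384) = 65536
Sum = 4 + 16 + 64 + 256 + 1024 + 4096 + 16384 + 65536 = 87380

87380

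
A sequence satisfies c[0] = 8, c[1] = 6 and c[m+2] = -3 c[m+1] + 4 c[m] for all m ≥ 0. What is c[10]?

c[2] = -3·6 + 4·8 = 14
c[3] = -3·14 + 4·6 = -18
c[4] = -3·(-18) + 4·14 = 110
c[5] = -3·110 + 4·(-18) = -402
c[6] = -3·(-402) + 4·110 = 1646
c[7] = -3·1646 + 4·(-402) = -6546
c[8] = -3·(-6546) + 4·1646 = 26222
c[9] = -3·26222 + 4·(-6546) = -104850
c[10] = -3·(-104850) + 4·26222 = 419438

419438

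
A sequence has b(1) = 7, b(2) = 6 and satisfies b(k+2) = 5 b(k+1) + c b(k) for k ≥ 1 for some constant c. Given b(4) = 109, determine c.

-1

b(3) = 30 + 7c
b(4) = 150 + 41c
So 150 + 41c = 109, giving c = -1.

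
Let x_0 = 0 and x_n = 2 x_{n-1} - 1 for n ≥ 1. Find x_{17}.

The fixed point is -1/(1 - 2) = 1, so x_n - 1 = 2(x_{n-1} - 1).
Hence x_n = -1·2^n + 1.
x_{17} = -1·2^{17} + 1 = -1·131072 + 1 = -131071.

-131071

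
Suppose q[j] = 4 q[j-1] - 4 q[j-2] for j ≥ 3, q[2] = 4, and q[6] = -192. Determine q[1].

4

Let q[1] = y.
q[3] = 16 - 4y
q[4] = 48 - 16y
q[5] = 128 - 48y
q[6] = 320 - 128y
So 320 - 128y = -192, giving y = 4.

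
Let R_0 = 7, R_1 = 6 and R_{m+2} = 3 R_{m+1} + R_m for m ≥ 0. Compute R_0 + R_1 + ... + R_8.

45734

R_2 = 3·6 + 7 = 25
R_3 = 3·25 + 6 = 81
R_4 = 3·81 + 25 = 268
R_5 = 3·268 + 81 = 885
R_6 = 3·885 + 268 = 2923
R_7 = 3·2923 + 885 = 9654
R_8 = 3·9654 + 2923 = 31885
Sum = 7 + 6 + 25 + 81 + 268 + 885 + 2923 + 9654 + 31885 = 45734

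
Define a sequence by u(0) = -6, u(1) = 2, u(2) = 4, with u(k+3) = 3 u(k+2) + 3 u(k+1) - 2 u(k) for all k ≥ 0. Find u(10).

u(3) = 3·4 + 3·2 - 2·(-6) = 30
u(4) = 3·30 + 3·4 - 2·2 = 98
u(5) = 3·98 + 3·30 - 2·4 = 376
u(6) = 3·376 + 3·98 - 2·30 = 1362
u(7) = 3·1362 + 3·376 - 2·98 = 5018
u(8) = 3·5018 + 3·1362 - 2·376 = 18388
u(9) = 3·18388 + 3·5018 - 2·1362 = 67494
u(10) = 3·67494 + 3·18388 - 2·5018 = 247610

247610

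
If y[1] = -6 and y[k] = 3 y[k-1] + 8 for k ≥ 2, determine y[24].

-188286357658

The fixed point is 8/(1 - 3) = -4, so y[k] + 4 = 3(y[k-1] + 4).
Hence y[k] = -2·3^{k-1} - 4.
y[24] = -2·3^{23} - 4 = -2·94143178827 - 4 = -188286357658.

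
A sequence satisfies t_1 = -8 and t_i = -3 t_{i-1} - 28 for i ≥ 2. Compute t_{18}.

The fixed point is -28/(1 + 3) = -7, so t_i + 7 = -3(t_{i-1} + 7).
Hence t_i = -1·(-3)^{i-1} - 7.
t_{18} = -1·(-3)^{17} - 7 = -1·-129140163 - 7 = 129140156.

129140156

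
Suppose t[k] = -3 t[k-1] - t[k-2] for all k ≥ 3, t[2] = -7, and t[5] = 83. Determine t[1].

8

Let t[1] = v.
t[3] = 21 - v
t[4] = -56 + 3v
t[5] = 147 - 8v
So 147 - 8v = 83, giving v = 8.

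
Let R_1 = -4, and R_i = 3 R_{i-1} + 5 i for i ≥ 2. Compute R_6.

528

R_2 = 3(-4) + 10 = -2
R_3 = 3(-2) + 15 = 9
R_4 = 3(9) + 20 = 47
R_5 = 3(47) + 25 = 166
R_6 = 3(166) + 30 = 528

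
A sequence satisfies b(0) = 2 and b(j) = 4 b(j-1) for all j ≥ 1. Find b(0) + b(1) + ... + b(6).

10922

b(1) = 4*2 = 8
b(2) = 4*8 = 32
b(3) = 4*32 = 128
b(4) = 4*128 = 512
b(5) = 4*512 = 2048
b(6) = 4*2048 = 8192
Sum = 2 + 8 + 32 + 128 + 512 + 2048 + 8192 = 10922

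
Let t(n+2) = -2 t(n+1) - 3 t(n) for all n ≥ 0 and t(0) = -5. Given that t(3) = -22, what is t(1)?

Let t(1) = w.
t(2) = 15 - 2w
t(3) = -30 + w
So -30 + w = -22, giving w = 8.

8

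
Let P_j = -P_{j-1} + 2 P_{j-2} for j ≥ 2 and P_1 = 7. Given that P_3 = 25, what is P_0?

-2

Let P_0 = y.
P_2 = -7 + 2y
P_3 = 21 - 2y
So 21 - 2y = 25, giving y = -2.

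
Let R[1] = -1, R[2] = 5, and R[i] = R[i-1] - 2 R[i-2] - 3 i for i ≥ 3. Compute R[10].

R[3] = 5 - 2(-1) - 9 = -2
R[4] = (-2) - 2(5) - 12 = -24
R[5] = (-24) - 2(-2) - 15 = -35
R[6] = (-35) - 2(-24) - 18 = -5
R[7] = (-5) - 2(-35) - 21 = 44
R[8] = 44 - 2(-5) - 24 = 30
R[9] = 30 - 2(44) - 27 = -85
R[10] = (-85) - 2(30) - 30 = -175

-175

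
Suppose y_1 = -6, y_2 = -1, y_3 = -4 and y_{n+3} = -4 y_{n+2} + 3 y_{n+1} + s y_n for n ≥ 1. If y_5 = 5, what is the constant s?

3

y_4 = 13 - 6s
y_5 = -64 + 23s
So -64 + 23s = 5, giving s = 3.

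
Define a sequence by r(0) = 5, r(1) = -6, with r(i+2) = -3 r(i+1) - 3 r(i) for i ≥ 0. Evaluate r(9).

-243

r(2) = -3(-6) - 3(5) = 3
r(3) = -3(3) - 3(-6) = 9
r(4) = -3(9) - 3(3) = -36
r(5) = -3(-36) - 3(9) = 81
r(6) = -3(81) - 3(-36) = -135
r(7) = -3(-135) - 3(81) = 162
r(8) = -3(162) - 3(-135) = -81
r(9) = -3(-81) - 3(162) = -243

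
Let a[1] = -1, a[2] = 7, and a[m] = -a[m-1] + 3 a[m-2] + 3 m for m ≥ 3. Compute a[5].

-22

a[3] = -7 + 3·(-1) + 9 = -1
a[4] = -(-1) + 3·7 + 12 = 34
a[5] = -34 + 3·(-1) + 15 = -22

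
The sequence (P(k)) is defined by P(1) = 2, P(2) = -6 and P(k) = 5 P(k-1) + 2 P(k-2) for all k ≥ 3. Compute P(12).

P(3) = 5*(-6) + 2*2 = -26
P(4) = 5*(-26) + 2*(-6) = -142
P(5) = 5*(-142) + 2*(-26) = -762
P(6) = 5*(-762) + 2*(-142) = -4094
P(7) = 5*(-4094) + 2*(-762) = -21994
P(8) = 5*(-21994) + 2*(-4094) = -118158
P(9) = 5*(-118158) + 2*(-21994) = -634778
P(10) = 5*(-634778) + 2*(-118158) = -3410206
P(11) = 5*(-3410206) + 2*(-634778) = -18320586
P(12) = 5*(-18320586) + 2*(-3410206) = -98423342

-98423342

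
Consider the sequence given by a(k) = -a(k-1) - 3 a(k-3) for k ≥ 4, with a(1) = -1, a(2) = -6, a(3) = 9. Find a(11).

a(4) = -9 - 3*(-1) = -6
a(5) = -(-6) - 3*(-6) = 24
a(6) = -24 - 3*9 = -51
a(7) = -(-51) - 3*(-6) = 69
a(8) = -69 - 3*24 = -141
a(9) = -(-141) - 3*(-51) = 294
a(10) = -294 - 3*69 = -501
a(11) = -(-501) - 3*(-141) = 924

924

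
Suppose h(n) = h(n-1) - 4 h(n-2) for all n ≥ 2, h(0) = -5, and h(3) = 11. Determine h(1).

Let h(1) = w.
h(2) = 20 + w
h(3) = 20 - 3w
So 20 - 3w = 11, giving w = 3.

3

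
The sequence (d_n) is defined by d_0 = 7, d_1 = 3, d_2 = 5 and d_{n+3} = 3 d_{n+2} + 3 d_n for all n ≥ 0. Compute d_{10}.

d_3 = 3·5 + 3·7 = 36
d_4 = 3·36 + 3·3 = 117
d_5 = 3·117 + 3·5 = 366
d_6 = 3·366 + 3·36 = 1206
d_7 = 3·1206 + 3·117 = 3969
d_8 = 3·3969 + 3·366 = 13005
d_9 = 3·13005 + 3·1206 = 42633
d_{10} = 3·42633 + 3·3969 = 139806

139806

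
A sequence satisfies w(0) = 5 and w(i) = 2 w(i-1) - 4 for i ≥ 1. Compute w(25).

The fixed point is -4/(1 - 2) = 4, so w(i) - 4 = 2(w(i-1) - 4).
Hence w(i) = 1·2^i + 4.
w(25) = 1·2^{25} + 4 = 1·33554432 + 4 = 33554436.

33554436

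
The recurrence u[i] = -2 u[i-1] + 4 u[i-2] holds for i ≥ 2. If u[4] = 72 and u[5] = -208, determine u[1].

1

Rearranging, u[i-2] = (u[i] + 2 u[i-1]) / 4.
u[3] = (-208 + 2(72)) / 4 = -64/4 = -16
u[2] = (72 + 2(-16)) / 4 = 40/4 = 10
u[1] = (-16 + 2(10)) / 4 = 4/4 = 1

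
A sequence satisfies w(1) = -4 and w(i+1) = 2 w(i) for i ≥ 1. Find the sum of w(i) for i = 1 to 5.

-124

w(2) = 2(-4) = -8
w(3) = 2(-8) = -16
w(4) = 2(-16) = -32
w(5) = 2(-32) = -64
Sum = (-4) + (-8) + (-16) + (-32) + (-64) = -124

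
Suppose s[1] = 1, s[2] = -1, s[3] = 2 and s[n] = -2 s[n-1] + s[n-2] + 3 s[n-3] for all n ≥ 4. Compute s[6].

s[4] = -2·2 + (-1) + 3·1 = -2
s[5] = -2·(-2) + 2 + 3·(-1) = 3
s[6] = -2·3 + (-2) + 3·2 = -2

-2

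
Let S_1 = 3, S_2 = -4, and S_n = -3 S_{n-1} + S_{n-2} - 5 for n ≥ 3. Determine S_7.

1347

S_3 = -3*(-4) + 3 - 5 = 10
S_4 = -3*10 + (-4) - 5 = -39
S_5 = -3*(-39) + 10 - 5 = 122
S_6 = -3*122 + (-39) - 5 = -410
S_7 = -3*(-410) + 122 - 5 = 1347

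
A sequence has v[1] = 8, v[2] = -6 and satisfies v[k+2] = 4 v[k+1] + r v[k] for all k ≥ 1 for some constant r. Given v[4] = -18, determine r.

3

v[3] = -24 + 8r
v[4] = -96 + 26r
So -96 + 26r = -18, giving r = 3.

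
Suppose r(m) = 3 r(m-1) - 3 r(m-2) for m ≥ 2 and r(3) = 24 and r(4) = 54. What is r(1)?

-2

Rearranging, r(m-2) = (r(m) - 3 r(m-1)) / -3.
r(2) = (54 - 3·24) / -3 = -18/-3 = 6
r(1) = (24 - 3·6) / -3 = 6/-3 = -2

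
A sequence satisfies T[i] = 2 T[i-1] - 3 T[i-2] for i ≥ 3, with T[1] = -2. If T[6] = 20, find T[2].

Let T[2] = x.
T[3] = 6 + 2x
T[4] = 12 + x
T[5] = 6 - 4x
T[6] = -24 - 11x
So -24 - 11x = 20, giving x = -4.

-4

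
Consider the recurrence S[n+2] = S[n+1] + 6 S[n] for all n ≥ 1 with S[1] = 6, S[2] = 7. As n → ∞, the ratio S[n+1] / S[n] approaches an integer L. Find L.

The characteristic equation is r^2 - r - 6 = 0, which factors as (r - 3)(r + 2) = 0.
So the roots are 3 and -2. Since |3| > |-2| and the coefficient of 3^n is non-zero, the ratio tends to 3.

3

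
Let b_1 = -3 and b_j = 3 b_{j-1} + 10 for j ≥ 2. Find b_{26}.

1694577218881

The fixed point is 10/(1 - 3) = -5, so b_j + 5 = 3(b_{j-1} + 5).
Hence b_j = 2·3^{j-1} - 5.
b_{26} = 2·3^{25} - 5 = 2·847288609443 - 5 = 1694577218881.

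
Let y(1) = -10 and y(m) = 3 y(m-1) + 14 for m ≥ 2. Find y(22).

The fixed point is 14/(1 - 3) = -7, so y(m) + 7 = 3(y(m-1) + 7).
Hence y(m) = -3·3^{m-1} - 7.
y(22) = -3·3^{21} - 7 = -3·10460353203 - 7 = -31381059616.

-31381059616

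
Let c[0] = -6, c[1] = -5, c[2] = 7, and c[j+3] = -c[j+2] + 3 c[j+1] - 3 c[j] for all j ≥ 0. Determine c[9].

c[3] = -7 + 3*(-5) - 3*(-6) = -4
c[4] = -(-4) + 3*7 - 3*(-5) = 40
c[5] = -40 + 3*(-4) - 3*7 = -73
c[6] = -(-73) + 3*40 - 3*(-4) = 205
c[7] = -205 + 3*(-73) - 3*40 = -544
c[8] = -(-544) + 3*205 - 3*(-73) = 1378
c[9] = -1378 + 3*(-544) - 3*205 = -3625

-3625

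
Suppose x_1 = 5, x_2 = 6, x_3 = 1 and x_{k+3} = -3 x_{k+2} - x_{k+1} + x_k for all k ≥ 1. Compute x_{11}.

x_4 = -3·1 - 6 + 5 = -4
x_5 = -3·(-4) - 1 + 6 = 17
x_6 = -3·17 - (-4) + 1 = -46
x_7 = -3·(-46) - 17 + (-4) = 117
x_8 = -3·117 - (-46) + 17 = -288
x_9 = -3·(-288) - 117 + (-46) = 701
x_{10} = -3·701 - (-288) + 117 = -1698
x_{11} = -3·(-1698) - 701 + (-288) = 4105

4105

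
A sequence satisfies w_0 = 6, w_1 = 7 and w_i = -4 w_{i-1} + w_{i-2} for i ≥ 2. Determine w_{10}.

-2322886

w_2 = -4·7 + 6 = -22
w_3 = -4·(-22) + 7 = 95
w_4 = -4·95 + (-22) = -402
w_5 = -4·(-402) + 95 = 1703
w_6 = -4·1703 + (-402) = -7214
w_7 = -4·(-7214) + 1703 = 30559
w_8 = -4·30559 + (-7214) = -129450
w_9 = -4·(-129450) + 30559 = 548359
w_{10} = -4·548359 + (-129450) = -2322886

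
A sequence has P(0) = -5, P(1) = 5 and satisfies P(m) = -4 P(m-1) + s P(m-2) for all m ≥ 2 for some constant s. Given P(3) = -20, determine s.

P(2) = -20 - 5s
P(3) = 80 + 25s
So 80 + 25s = -20, giving s = -4.

-4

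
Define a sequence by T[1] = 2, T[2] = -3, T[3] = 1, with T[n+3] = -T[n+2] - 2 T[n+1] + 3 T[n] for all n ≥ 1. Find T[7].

74

T[4] = -1 - 2(-3) + 3(2) = 11
T[5] = -11 - 2(1) + 3(-3) = -22
T[6] = -(-22) - 2(11) + 3(1) = 3
T[7] = -3 - 2(-22) + 3(11) = 74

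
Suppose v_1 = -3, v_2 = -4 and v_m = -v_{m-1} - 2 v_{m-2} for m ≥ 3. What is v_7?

v_3 = -(-4) - 2(-3) = 10
v_4 = -10 - 2(-4) = -2
v_5 = -(-2) - 2(10) = -18
v_6 = -(-18) - 2(-2) = 22
v_7 = -22 - 2(-18) = 14

14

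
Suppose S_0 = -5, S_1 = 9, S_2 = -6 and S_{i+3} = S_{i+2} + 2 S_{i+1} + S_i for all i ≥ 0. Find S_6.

27

S_3 = (-6) + 2·9 + (-5) = 7
S_4 = 7 + 2·(-6) + 9 = 4
S_5 = 4 + 2·7 + (-6) = 12
S_6 = 12 + 2·4 + 7 = 27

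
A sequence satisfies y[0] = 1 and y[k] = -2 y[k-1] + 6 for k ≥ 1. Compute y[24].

The fixed point is 6/(1 + 2) = 2, so y[k] - 2 = -2(y[k-1] - 2).
Hence y[k] = -1·(-2)^k + 2.
y[24] = -1·(-2)^{24} + 2 = -1·16777216 + 2 = -16777214.

-16777214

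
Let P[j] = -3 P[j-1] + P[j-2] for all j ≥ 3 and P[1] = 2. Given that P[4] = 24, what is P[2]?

3

Let P[2] = z.
P[3] = 2 - 3z
P[4] = -6 + 10z
So -6 + 10z = 24, giving z = 3.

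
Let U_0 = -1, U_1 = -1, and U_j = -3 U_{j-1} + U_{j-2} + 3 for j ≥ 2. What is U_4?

47

U_2 = -3(-1) + (-1) + 3 = 5
U_3 = -3(5) + (-1) + 3 = -13
U_4 = -3(-13) + 5 + 3 = 47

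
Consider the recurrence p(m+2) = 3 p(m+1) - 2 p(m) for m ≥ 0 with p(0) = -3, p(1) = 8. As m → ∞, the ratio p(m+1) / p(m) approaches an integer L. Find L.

The characteristic equation is r^2 - 3r + 2 = 0, which factors as (r - 2)(r - 1) = 0.
So the roots are 2 and 1. Since |2| > |1| and the coefficient of 2^m is non-zero, the ratio tends to 2.

2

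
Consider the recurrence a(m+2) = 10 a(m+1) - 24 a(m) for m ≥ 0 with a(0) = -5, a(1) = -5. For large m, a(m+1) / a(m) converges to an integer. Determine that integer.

6

The characteristic equation is r^2 - 10r + 24 = 0, which factors as (r - 6)(r - 4) = 0.
So the roots are 6 and 4. Since |6| > |4| and the coefficient of 6^m is non-zero, the ratio tends to 6.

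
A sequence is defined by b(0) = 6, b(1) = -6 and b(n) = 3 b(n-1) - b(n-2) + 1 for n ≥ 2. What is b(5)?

b(2) = 3*(-6) - 6 + 1 = -23
b(3) = 3*(-23) - (-6) + 1 = -62
b(4) = 3*(-62) - (-23) + 1 = -162
b(5) = 3*(-162) - (-62) + 1 = -423

-423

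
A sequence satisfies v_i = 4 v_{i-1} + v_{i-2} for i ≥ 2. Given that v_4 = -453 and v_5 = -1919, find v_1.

Rearranging, v_{i-2} = v_i - 4 v_{i-1}.
v_3 = -1919 - 4*(-453) = -107
v_2 = -453 - 4*(-107) = -25
v_1 = -107 - 4*(-25) = -7

-7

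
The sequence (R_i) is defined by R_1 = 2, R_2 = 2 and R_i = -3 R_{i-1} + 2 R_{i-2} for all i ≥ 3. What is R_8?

1546

R_3 = -3(2) + 2(2) = -2
R_4 = -3(-2) + 2(2) = 10
R_5 = -3(10) + 2(-2) = -34
R_6 = -3(-34) + 2(10) = 122
R_7 = -3(122) + 2(-34) = -434
R_8 = -3(-434) + 2(122) = 1546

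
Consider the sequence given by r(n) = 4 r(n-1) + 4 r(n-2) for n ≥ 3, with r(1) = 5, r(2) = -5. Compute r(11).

r(3) = 4·(-5) + 4·5 = 0
r(4) = 4·0 + 4·(-5) = -20
r(5) = 4·(-20) + 4·0 = -80
r(6) = 4·(-80) + 4·(-20) = -400
r(7) = 4·(-400) + 4·(-80) = -1920
r(8) = 4·(-1920) + 4·(-400) = -9280
r(9) = 4·(-9280) + 4·(-1920) = -44800
r(10) = 4·(-44800) + 4·(-9280) = -216320
r(11) = 4·(-216320) + 4·(-44800) = -1044480

-1044480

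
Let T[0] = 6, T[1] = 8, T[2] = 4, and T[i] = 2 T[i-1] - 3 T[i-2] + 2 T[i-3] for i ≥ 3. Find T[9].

T[3] = 2·4 - 3·8 + 2·6 = -4
T[4] = 2·(-4) - 3·4 + 2·8 = -4
T[5] = 2·(-4) - 3·(-4) + 2·4 = 12
T[6] = 2·12 - 3·(-4) + 2·(-4) = 28
T[7] = 2·28 - 3·12 + 2·(-4) = 12
T[8] = 2·12 - 3·28 + 2·12 = -36
T[9] = 2·(-36) - 3·12 + 2·28 = -52

-52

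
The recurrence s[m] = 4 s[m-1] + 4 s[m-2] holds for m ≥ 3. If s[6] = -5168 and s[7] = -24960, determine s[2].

-7

Rearranging, s[m-2] = (s[m] - 4 s[m-1]) / 4.
s[5] = (-24960 - 4·(-5168)) / 4 = -4288/4 = -1072
s[4] = (-5168 - 4·(-1072)) / 4 = -880/4 = -220
s[3] = (-1072 - 4·(-220)) / 4 = -192/4 = -48
s[2] = (-220 - 4·(-48)) / 4 = -28/4 = -7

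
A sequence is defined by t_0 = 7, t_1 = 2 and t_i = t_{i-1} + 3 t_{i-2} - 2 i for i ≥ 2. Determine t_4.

t_2 = 2 + 3(7) - 4 = 19
t_3 = 19 + 3(2) - 6 = 19
t_4 = 19 + 3(19) - 8 = 68

68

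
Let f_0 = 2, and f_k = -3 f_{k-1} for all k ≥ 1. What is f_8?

f_1 = -3·2 = -6
f_2 = -3·(-6) = 18
f_3 = -3·18 = -54
f_4 = -3·(-54) = 162
f_5 = -3·162 = -486
f_6 = -3·(-486) = 1458
f_7 = -3·1458 = -4374
f_8 = -3·(-4374) = 13122

13122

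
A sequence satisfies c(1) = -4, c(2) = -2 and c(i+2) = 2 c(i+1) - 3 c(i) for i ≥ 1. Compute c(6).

c(3) = 2·(-2) - 3·(-4) = 8
c(4) = 2·8 - 3·(-2) = 22
c(5) = 2·22 - 3·8 = 20
c(6) = 2·20 - 3·22 = -26

-26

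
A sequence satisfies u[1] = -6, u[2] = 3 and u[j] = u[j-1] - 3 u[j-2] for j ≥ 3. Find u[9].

129

u[3] = 3 - 3(-6) = 21
u[4] = 21 - 3(3) = 12
u[5] = 12 - 3(21) = -51
u[6] = (-51) - 3(12) = -87
u[7] = (-87) - 3(-51) = 66
u[8] = 66 - 3(-87) = 327
u[9] = 327 - 3(66) = 129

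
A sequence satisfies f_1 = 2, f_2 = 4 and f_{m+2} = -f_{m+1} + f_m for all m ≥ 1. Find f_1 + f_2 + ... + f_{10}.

f_3 = -4 + 2 = -2
f_4 = -(-2) + 4 = 6
f_5 = -6 + (-2) = -8
f_6 = -(-8) + 6 = 14
f_7 = -14 + (-8) = -22
f_8 = -(-22) + 14 = 36
f_9 = -36 + (-22) = -58
f_{10} = -(-58) + 36 = 94
Sum = 2 + 4 + (-2) + 6 + (-8) + 14 + (-22) + 36 + (-58) + 94 = 66

66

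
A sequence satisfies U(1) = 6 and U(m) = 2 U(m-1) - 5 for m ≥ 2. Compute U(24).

The fixed point is -5/(1 - 2) = 5, so U(m) - 5 = 2(U(m-1) - 5).
Hence U(m) = 1·2^{m-1} + 5.
U(24) = 1·2^{23} + 5 = 1·8388608 + 5 = 8388613.

8388613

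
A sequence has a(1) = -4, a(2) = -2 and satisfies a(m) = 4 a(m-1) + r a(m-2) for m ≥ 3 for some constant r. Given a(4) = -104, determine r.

4

a(3) = -8 - 4r
a(4) = -32 - 18r
So -32 - 18r = -104, giving r = 4.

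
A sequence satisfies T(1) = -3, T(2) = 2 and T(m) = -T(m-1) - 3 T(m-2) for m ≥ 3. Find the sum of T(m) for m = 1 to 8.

T(3) = -2 - 3(-3) = 7
T(4) = -7 - 3(2) = -13
T(5) = -(-13) - 3(7) = -8
T(6) = -(-8) - 3(-13) = 47
T(7) = -47 - 3(-8) = -23
T(8) = -(-23) - 3(47) = -118
Sum = (-3) + 2 + 7 + (-13) + (-8) + 47 + (-23) + (-118) = -109

-109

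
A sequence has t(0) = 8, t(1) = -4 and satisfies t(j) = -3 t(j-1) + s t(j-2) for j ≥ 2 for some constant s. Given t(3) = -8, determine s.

-1

t(2) = 12 + 8s
t(3) = -36 - 28s
So -36 - 28s = -8, giving s = -1.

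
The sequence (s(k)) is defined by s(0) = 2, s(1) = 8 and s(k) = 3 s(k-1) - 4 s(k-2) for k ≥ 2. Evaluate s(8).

s(2) = 3*8 - 4*2 = 16
s(3) = 3*16 - 4*8 = 16
s(4) = 3*16 - 4*16 = -16
s(5) = 3*(-16) - 4*16 = -112
s(6) = 3*(-112) - 4*(-16) = -272
s(7) = 3*(-272) - 4*(-112) = -368
s(8) = 3*(-368) - 4*(-272) = -16

-16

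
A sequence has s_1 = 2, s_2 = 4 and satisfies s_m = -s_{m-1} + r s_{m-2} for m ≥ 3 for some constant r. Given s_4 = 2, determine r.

s_3 = -4 + 2r
s_4 = 4 + 2r
So 4 + 2r = 2, giving r = -1.

-1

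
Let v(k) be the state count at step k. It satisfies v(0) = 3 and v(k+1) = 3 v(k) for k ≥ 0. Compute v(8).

19683

v(1) = 3*3 = 9
v(2) = 3*9 = 27
v(3) = 3*27 = 81
v(4) = 3*81 = 243
v(5) = 3*243 = 729
v(6) = 3*729 = 2187
v(7) = 3*2187 = 6561
v(8) = 3*6561 = 19683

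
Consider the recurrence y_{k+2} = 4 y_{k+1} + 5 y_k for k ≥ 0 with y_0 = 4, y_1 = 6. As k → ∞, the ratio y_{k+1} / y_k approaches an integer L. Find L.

The characteristic equation is r^2 - 4r - 5 = 0, which factors as (r - 5)(r + 1) = 0.
So the roots are 5 and -1. Since |5| > |-1| and the coefficient of 5^k is non-zero, the ratio tends to 5.

5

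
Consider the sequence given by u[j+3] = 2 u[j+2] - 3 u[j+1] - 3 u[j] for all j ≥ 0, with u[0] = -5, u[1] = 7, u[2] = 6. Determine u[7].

117

u[3] = 2(6) - 3(7) - 3(-5) = 6
u[4] = 2(6) - 3(6) - 3(7) = -27
u[5] = 2(-27) - 3(6) - 3(6) = -90
u[6] = 2(-90) - 3(-27) - 3(6) = -117
u[7] = 2(-117) - 3(-90) - 3(-27) = 117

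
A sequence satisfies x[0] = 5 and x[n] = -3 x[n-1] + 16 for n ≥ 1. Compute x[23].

The fixed point is 16/(1 + 3) = 4, so x[n] - 4 = -3(x[n-1] - 4).
Hence x[n] = 1·(-3)^n + 4.
x[23] = 1·(-3)^{23} + 4 = 1·-94143178827 + 4 = -94143178823.

-94143178823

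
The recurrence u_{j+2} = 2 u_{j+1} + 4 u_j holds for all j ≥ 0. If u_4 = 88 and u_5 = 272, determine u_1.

1

Rearranging, u_{j-2} = (u_j - 2 u_{j-1}) / 4.
u_3 = (272 - 2·88) / 4 = 96/4 = 24
u_2 = (88 - 2·24) / 4 = 40/4 = 10
u_1 = (24 - 2·10) / 4 = 4/4 = 1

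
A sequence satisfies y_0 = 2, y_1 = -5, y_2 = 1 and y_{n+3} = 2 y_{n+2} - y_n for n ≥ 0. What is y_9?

88

y_3 = 2(1) - 2 = 0
y_4 = 2(0) - (-5) = 5
y_5 = 2(5) - 1 = 9
y_6 = 2(9) - 0 = 18
y_7 = 2(18) - 5 = 31
y_8 = 2(31) - 9 = 53
y_9 = 2(53) - 18 = 88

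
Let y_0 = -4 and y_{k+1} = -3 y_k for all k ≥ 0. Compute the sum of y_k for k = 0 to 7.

y_1 = -3*(-4) = 12
y_2 = -3*12 = -36
y_3 = -3*(-36) = 108
y_4 = -3*108 = -324
y_5 = -3*(-324) = 972
y_6 = -3*972 = -2916
y_7 = -3*(-2916) = 8748
Sum = (-4) + 12 + (-36) + 108 + (-324) + 972 + (-2916) + 8748 = 6560

6560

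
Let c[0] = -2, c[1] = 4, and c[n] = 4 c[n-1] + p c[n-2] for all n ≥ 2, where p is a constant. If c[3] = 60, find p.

c[2] = 16 - 2p
c[3] = 64 - 4p
So 64 - 4p = 60, giving p = 1.

1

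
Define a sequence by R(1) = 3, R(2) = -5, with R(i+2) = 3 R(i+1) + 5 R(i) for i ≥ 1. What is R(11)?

R(3) = 3(-5) + 5(3) = 0
R(4) = 3(0) + 5(-5) = -25
R(5) = 3(-25) + 5(0) = -75
R(6) = 3(-75) + 5(-25) = -350
R(7) = 3(-350) + 5(-75) = -1425
R(8) = 3(-1425) + 5(-350) = -6025
R(9) = 3(-6025) + 5(-1425) = -25200
R(10) = 3(-25200) + 5(-6025) = -105725
R(11) = 3(-105725) + 5(-25200) = -443175

-443175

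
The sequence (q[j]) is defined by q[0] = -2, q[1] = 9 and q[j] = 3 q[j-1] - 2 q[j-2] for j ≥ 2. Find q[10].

11251

q[2] = 3(9) - 2(-2) = 31
q[3] = 3(31) - 2(9) = 75
q[4] = 3(75) - 2(31) = 163
q[5] = 3(163) - 2(75) = 339
q[6] = 3(339) - 2(163) = 691
q[7] = 3(691) - 2(339) = 1395
q[8] = 3(1395) - 2(691) = 2803
q[9] = 3(2803) - 2(1395) = 5619
q[10] = 3(5619) - 2(2803) = 11251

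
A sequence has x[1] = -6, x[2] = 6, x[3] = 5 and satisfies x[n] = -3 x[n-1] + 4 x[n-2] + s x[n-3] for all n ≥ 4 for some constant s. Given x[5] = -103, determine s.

-4

x[4] = 9 - 6s
x[5] = -7 + 24s
So -7 + 24s = -103, giving s = -4.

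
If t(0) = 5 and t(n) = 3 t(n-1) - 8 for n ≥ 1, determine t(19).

The fixed point is -8/(1 - 3) = 4, so t(n) - 4 = 3(t(n-1) - 4).
Hence t(n) = 1·3^n + 4.
t(19) = 1·3^{19} + 4 = 1·1162261467 + 4 = 1162261471.

1162261471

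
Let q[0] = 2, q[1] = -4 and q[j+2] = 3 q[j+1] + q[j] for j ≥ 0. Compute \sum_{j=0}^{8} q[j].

-19116

q[2] = 3(-4) + 2 = -10
q[3] = 3(-10) + (-4) = -34
q[4] = 3(-34) + (-10) = -112
q[5] = 3(-112) + (-34) = -370
q[6] = 3(-370) + (-112) = -1222
q[7] = 3(-1222) + (-370) = -4036
q[8] = 3(-4036) + (-1222) = -13330
Sum = 2 + (-4) + (-10) + (-34) + (-112) + (-370) + (-1222) + (-4036) + (-13330) = -19116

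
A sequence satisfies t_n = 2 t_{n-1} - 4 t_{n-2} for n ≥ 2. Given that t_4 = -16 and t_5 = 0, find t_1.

Rearranging, t_{n-2} = (t_n - 2 t_{n-1}) / -4.
t_3 = (0 - 2(-16)) / -4 = 32/-4 = -8
t_2 = (-16 - 2(-8)) / -4 = 0/-4 = 0
t_1 = (-8 - 2(0)) / -4 = -8/-4 = 2

2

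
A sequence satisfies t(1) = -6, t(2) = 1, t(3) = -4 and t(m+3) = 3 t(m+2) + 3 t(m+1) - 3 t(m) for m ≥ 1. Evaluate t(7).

t(4) = 3·(-4) + 3·1 - 3·(-6) = 9
t(5) = 3·9 + 3·(-4) - 3·1 = 12
t(6) = 3·12 + 3·9 - 3·(-4) = 75
t(7) = 3·75 + 3·12 - 3·9 = 234

234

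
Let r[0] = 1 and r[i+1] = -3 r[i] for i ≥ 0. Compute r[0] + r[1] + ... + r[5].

r[1] = -3*1 = -3
r[2] = -3*(-3) = 9
r[3] = -3*9 = -27
r[4] = -3*(-27) = 81
r[5] = -3*81 = -243
Sum = 1 + (-3) + 9 + (-27) + 81 + (-243) = -182

-182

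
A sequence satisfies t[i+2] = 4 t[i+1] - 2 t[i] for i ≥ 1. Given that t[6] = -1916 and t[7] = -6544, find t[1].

8

Rearranging, t[i-2] = (t[i] - 4 t[i-1]) / -2.
t[5] = (-6544 - 4*(-1916)) / -2 = 1120/-2 = -560
t[4] = (-1916 - 4*(-560)) / -2 = 324/-2 = -162
t[3] = (-560 - 4*(-162)) / -2 = 88/-2 = -44
t[2] = (-162 - 4*(-44)) / -2 = 14/-2 = -7
t[1] = (-44 - 4*(-7)) / -2 = -16/-2 = 8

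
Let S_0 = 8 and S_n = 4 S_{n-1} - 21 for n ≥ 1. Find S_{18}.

The fixed point is -21/(1 - 4) = 7, so S_n - 7 = 4(S_{n-1} - 7).
Hence S_n = 1·4^n + 7.
S_{18} = 1·4^{18} + 7 = 1·68719476736 + 7 = 68719476743.

68719476743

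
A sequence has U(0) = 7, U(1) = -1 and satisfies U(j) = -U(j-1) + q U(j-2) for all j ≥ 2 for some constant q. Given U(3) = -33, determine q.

U(2) = 1 + 7q
U(3) = -1 - 8q
So -1 - 8q = -33, giving q = 4.

4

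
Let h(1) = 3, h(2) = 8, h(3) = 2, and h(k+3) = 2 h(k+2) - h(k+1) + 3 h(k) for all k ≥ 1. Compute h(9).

h(4) = 2·2 - 8 + 3·3 = 5
h(5) = 2·5 - 2 + 3·8 = 32
h(6) = 2·32 - 5 + 3·2 = 65
h(7) = 2·65 - 32 + 3·5 = 113
h(8) = 2·113 - 65 + 3·32 = 257
h(9) = 2·257 - 113 + 3·65 = 596

596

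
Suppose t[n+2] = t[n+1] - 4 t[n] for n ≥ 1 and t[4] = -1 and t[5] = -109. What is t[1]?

Rearranging, t[n-2] = (t[n] - t[n-1]) / -4.
t[3] = (-109 - (-1)) / -4 = -108/-4 = 27
t[2] = (-1 - 27) / -4 = -28/-4 = 7
t[1] = (27 - 7) / -4 = 20/-4 = -5

-5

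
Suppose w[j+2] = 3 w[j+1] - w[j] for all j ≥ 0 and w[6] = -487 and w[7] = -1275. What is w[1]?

Rearranging, w[j-2] = -(w[j] - 3 w[j-1]).
w[5] = -(-1275 - 3*(-487)) = -186
w[4] = -(-487 - 3*(-186)) = -71
w[3] = -(-186 - 3*(-71)) = -27
w[2] = -(-71 - 3*(-27)) = -10
w[1] = -(-27 - 3*(-10)) = -3

-3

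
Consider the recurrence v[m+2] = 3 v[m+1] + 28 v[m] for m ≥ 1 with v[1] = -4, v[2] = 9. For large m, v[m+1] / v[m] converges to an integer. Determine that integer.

The characteristic equation is r^2 - 3r - 28 = 0, which factors as (r - 7)(r + 4) = 0.
So the roots are 7 and -4. Since |7| > |-4| and the coefficient of 7^m is non-zero, the ratio tends to 7.

7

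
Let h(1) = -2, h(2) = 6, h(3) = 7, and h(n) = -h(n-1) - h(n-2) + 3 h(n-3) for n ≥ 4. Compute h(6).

10

h(4) = -7 - 6 + 3·(-2) = -19
h(5) = -(-19) - 7 + 3·6 = 30
h(6) = -30 - (-19) + 3·7 = 10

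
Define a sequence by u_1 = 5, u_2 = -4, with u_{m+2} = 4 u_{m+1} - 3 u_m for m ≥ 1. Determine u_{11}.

-265711

u_3 = 4·(-4) - 3·5 = -31
u_4 = 4·(-31) - 3·(-4) = -112
u_5 = 4·(-112) - 3·(-31) = -355
u_6 = 4·(-355) - 3·(-112) = -1084
u_7 = 4·(-1084) - 3·(-355) = -3271
u_8 = 4·(-3271) - 3·(-1084) = -9832
u_9 = 4·(-9832) - 3·(-3271) = -29515
u_{10} = 4·(-29515) - 3·(-9832) = -88564
u_{11} = 4·(-88564) - 3·(-29515) = -265711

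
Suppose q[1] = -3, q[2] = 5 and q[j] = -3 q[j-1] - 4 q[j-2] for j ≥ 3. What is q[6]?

q[3] = -3(5) - 4(-3) = -3
q[4] = -3(-3) - 4(5) = -11
q[5] = -3(-11) - 4(-3) = 45
q[6] = -3(45) - 4(-11) = -91

-91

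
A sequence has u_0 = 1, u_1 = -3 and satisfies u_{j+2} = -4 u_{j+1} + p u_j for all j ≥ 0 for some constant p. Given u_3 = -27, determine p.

u_2 = 12 + p
u_3 = -48 - 7p
So -48 - 7p = -27, giving p = -3.

-3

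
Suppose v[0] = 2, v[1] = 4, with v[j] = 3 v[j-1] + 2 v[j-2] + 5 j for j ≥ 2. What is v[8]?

61453

v[2] = 3*4 + 2*2 + 10 = 26
v[3] = 3*26 + 2*4 + 15 = 101
v[4] = 3*101 + 2*26 + 20 = 375
v[5] = 3*375 + 2*101 + 25 = 1352
v[6] = 3*1352 + 2*375 + 30 = 4836
v[7] = 3*4836 + 2*1352 + 35 = 17247
v[8] = 3*17247 + 2*4836 + 40 = 61453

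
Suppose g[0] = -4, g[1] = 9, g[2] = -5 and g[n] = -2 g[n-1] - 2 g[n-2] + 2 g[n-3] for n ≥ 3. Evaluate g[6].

g[3] = -2·(-5) - 2·9 + 2·(-4) = -16
g[4] = -2·(-16) - 2·(-5) + 2·9 = 60
g[5] = -2·60 - 2·(-16) + 2·(-5) = -98
g[6] = -2·(-98) - 2·60 + 2·(-16) = 44

44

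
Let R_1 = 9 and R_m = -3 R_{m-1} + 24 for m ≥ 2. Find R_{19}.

1162261473

The fixed point is 24/(1 + 3) = 6, so R_m - 6 = -3(R_{m-1} - 6).
Hence R_m = 3·(-3)^{m-1} + 6.
R_{19} = 3·(-3)^{18} + 6 = 3·387420489 + 6 = 1162261473.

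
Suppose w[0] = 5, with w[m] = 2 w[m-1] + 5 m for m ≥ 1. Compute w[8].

w[1] = 2(5) + 5 = 15
w[2] = 2(15) + 10 = 40
w[3] = 2(40) + 15 = 95
w[4] = 2(95) + 20 = 210
w[5] = 2(210) + 25 = 445
w[6] = 2(445) + 30 = 920
w[7] = 2(920) + 35 = 1875
w[8] = 2(1875) + 40 = 3790

3790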